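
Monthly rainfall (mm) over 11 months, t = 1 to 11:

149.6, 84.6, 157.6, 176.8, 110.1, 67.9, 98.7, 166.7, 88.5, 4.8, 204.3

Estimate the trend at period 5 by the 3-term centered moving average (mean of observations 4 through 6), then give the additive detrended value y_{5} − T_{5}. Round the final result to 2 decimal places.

-8.17

Trend T_5 = (176.8 + 110.1 + 67.9) / 3 = 354.8/3 = 118.2667
Detrended value: 110.1 − 118.2667 = -8.17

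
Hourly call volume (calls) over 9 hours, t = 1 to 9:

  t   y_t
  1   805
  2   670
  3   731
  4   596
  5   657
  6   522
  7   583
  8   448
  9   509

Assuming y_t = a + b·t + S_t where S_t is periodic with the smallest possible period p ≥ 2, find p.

First differences y_{t+1} − y_t: -135, 61, -135, 61, -135, 61, …
The difference pattern repeats every 2 terms and not for any smaller step, so p = 2.

2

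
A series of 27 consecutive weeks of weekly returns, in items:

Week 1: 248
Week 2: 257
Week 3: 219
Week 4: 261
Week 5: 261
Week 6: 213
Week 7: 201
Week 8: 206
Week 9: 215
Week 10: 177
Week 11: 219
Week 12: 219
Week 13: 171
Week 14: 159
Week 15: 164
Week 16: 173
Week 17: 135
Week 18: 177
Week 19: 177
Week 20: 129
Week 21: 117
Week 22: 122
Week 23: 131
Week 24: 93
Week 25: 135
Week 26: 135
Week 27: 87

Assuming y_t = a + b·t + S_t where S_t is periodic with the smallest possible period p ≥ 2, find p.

First differences y_{t+1} − y_t: 9, -38, 42, 0, -48, -12, 5, 9, -38, 42, 0, -48, -12, 5, 9, -38, …
The difference pattern repeats every 7 terms and not for any smaller step, so p = 7.

7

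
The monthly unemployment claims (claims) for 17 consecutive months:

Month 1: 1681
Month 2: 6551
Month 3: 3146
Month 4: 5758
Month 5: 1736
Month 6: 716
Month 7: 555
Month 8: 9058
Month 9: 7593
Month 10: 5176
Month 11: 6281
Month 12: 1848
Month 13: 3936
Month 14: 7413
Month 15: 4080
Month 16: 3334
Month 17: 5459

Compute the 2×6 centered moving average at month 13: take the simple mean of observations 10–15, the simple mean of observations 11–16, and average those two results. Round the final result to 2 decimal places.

4635.50

Sum over 10–15: 5176 + 6281 + 1848 + 3936 + 7413 + 4080 = 28734
Sum over 11–16: 6281 + 1848 + 3936 + 7413 + 4080 + 3334 = 26892
CMA at t=13 = (28734 + 26892) / (2·6) = 55626 / 12 = 4635.50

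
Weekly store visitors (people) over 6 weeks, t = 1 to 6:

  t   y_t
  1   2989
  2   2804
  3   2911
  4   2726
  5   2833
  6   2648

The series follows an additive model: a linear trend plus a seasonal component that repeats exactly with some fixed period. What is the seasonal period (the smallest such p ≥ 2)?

First differences y_{t+1} − y_t: -185, 107, -185, 107, -185, …
The difference pattern repeats every 2 terms and not for any smaller step, so p = 2.

2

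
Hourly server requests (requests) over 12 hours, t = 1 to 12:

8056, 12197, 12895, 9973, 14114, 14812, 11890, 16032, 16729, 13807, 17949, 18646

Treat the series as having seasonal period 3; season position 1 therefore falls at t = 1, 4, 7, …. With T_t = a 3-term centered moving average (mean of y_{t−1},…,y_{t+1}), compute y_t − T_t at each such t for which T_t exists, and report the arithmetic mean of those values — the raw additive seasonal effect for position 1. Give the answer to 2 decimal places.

-2354.56

Season position 1 occurs at t = 4, 7, 10 (where T_t is defined).
t=4: T_4 = 12327.3333; y_4 − T_4 = 9973 − 12327.3333 = -2354.3333
t=7: T_7 = 14244.6667; y_7 − T_7 = 11890 − 14244.6667 = -2354.6667
t=10: T_10 = 16161.6667; y_10 − T_10 = 13807 − 16161.6667 = -2354.6667
Mean deviation: (-2354.3333 + -2354.6667 + -2354.6667) / 3 = -2354.56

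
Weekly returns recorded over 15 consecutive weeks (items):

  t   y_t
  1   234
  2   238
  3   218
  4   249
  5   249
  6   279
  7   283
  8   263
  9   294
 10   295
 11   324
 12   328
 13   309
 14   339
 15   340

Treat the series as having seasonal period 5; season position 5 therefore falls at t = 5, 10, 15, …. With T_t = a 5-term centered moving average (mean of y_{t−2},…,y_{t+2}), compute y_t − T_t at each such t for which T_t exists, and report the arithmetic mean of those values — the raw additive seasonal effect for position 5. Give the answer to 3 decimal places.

-6.200

Season position 5 occurs at t = 5, 10 (where T_t is defined).
t=5: T_5 = 255.60000; y_5 − T_5 = 249 − 255.60000 = -6.60000
t=10: T_10 = 300.80000; y_10 − T_10 = 295 − 300.80000 = -5.80000
Mean deviation: (-6.60000 + -5.80000) / 2 = -6.200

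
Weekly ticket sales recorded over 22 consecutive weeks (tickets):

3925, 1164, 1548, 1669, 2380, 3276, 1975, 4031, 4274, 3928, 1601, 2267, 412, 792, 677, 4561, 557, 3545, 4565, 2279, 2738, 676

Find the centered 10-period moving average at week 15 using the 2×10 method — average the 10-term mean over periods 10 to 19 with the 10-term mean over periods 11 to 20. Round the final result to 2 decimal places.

Sum over 10–19: 3928 + 1601 + 2267 + 412 + 792 + 677 + 4561 + 557 + 3545 + 4565 = 22905
Sum over 11–20: 1601 + 2267 + 412 + 792 + 677 + 4561 + 557 + 3545 + 4565 + 2279 = 21256
CMA at t=15 = (22905 + 21256) / (2·10) = 44161 / 20 = 2208.05

2208.05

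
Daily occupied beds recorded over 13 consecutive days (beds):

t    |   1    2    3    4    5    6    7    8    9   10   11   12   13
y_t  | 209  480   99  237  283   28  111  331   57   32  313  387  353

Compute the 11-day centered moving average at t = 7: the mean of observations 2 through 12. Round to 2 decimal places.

Sum of periods 2–12: 480 + 99 + 237 + 283 + 28 + 111 + 331 + 57 + 32 + 313 + 387 = 2358
Divide by 11: 2358 / 11 = 214.36

214.36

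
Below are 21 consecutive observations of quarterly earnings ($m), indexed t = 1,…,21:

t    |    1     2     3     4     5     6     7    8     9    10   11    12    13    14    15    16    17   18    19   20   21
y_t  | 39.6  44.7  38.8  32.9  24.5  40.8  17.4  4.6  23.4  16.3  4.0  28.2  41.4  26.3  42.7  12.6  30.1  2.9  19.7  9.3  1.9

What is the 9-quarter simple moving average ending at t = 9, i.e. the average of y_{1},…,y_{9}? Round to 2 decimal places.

Sum of periods 1–9: 39.6 + 44.7 + 38.8 + 32.9 + 24.5 + 40.8 + 17.4 + 4.6 + 23.4 = 266.7
Divide by 9: 266.7 / 9 = 29.63

29.63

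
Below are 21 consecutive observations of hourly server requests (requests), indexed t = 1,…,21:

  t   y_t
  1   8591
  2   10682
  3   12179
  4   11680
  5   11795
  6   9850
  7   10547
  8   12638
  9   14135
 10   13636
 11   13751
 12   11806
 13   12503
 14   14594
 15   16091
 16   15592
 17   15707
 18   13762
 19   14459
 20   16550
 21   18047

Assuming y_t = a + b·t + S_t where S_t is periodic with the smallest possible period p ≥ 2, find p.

First differences y_{t+1} − y_t: 2091, 1497, -499, 115, -1945, 697, 2091, 1497, -499, 115, -1945, 697, 2091, 1497, …
The difference pattern repeats every 6 terms and not for any smaller step, so p = 6.

6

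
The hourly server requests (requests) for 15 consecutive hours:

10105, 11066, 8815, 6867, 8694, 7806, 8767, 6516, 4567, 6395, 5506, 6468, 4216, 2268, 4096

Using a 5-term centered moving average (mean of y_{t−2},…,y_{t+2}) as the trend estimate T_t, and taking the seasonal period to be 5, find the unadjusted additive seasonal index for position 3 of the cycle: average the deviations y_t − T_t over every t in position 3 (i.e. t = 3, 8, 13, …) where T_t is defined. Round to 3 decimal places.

-294.467

Season position 3 occurs at t = 3, 8, 13 (where T_t is defined).
t=3: T_3 = 9109.40000; y_3 − T_3 = 8815 − 9109.40000 = -294.40000
t=8: T_8 = 6810.20000; y_8 − T_8 = 6516 − 6810.20000 = -294.20000
t=13: T_13 = 4510.80000; y_13 − T_13 = 4216 − 4510.80000 = -294.80000
Mean deviation: (-294.40000 + -294.20000 + -294.80000) / 3 = -294.467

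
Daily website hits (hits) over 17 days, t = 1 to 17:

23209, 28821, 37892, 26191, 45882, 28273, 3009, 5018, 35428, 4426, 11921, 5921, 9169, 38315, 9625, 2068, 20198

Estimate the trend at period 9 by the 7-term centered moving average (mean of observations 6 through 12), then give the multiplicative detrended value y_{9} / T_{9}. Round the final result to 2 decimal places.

2.64

Trend T_9 = (28273 + 3009 + 5018 + 35428 + 4426 + 11921 + 5921) / 7 = 93996/7 = 13428.0000
Ratio to trend: 35428 / 13428.0000 = 2.64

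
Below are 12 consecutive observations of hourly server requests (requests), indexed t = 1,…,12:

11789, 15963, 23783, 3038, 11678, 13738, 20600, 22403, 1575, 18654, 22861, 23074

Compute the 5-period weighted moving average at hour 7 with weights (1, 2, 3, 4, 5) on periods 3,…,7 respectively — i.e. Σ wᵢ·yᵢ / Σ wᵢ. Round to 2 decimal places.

14856.33

Weighted sum: 1·23783 + 2·3038 + 3·11678 + 4·13738 + 5·20600 = 23783 + 6076 + 35034 + 54952 + 103000 = 222845
Weight total: 1 + 2 + 3 + 4 + 5 = 15
WMA = 222845 / 15 = 14856.33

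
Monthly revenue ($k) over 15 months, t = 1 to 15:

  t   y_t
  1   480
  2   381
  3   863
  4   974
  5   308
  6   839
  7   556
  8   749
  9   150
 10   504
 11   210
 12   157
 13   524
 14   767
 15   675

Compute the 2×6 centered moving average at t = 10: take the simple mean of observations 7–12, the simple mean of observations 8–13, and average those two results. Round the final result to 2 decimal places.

Sum over 7–12: 556 + 749 + 150 + 504 + 210 + 157 = 2326
Sum over 8–13: 749 + 150 + 504 + 210 + 157 + 524 = 2294
CMA at t=10 = (2326 + 2294) / (2·6) = 4620 / 12 = 385.00

385.00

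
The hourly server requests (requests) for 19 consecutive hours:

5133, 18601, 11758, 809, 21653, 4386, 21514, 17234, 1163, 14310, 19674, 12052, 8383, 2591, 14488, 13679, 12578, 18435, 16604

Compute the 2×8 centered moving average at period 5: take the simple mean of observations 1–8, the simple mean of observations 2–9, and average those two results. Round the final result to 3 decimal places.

12387.875

Sum over 1–8: 5133 + 18601 + 11758 + 809 + 21653 + 4386 + 21514 + 17234 = 101088
Sum over 2–9: 18601 + 11758 + 809 + 21653 + 4386 + 21514 + 17234 + 1163 = 97118
CMA at t=5 = (101088 + 97118) / (2·8) = 198206 / 16 = 12387.875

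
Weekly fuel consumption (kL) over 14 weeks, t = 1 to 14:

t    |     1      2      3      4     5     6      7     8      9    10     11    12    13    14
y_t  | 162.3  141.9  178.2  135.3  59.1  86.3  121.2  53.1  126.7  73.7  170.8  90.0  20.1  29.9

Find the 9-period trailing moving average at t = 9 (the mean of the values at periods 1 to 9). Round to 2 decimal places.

Sum of periods 1–9: 162.3 + 141.9 + 178.2 + 135.3 + 59.1 + 86.3 + 121.2 + 53.1 + 126.7 = 1064.1
Divide by 9: 1064.1 / 9 = 118.23

118.23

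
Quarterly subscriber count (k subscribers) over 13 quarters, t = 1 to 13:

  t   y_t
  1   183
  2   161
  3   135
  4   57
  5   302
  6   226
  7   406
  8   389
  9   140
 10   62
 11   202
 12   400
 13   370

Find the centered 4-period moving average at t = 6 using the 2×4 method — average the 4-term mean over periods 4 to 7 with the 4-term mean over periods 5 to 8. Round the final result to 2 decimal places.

Sum over 4–7: 57 + 302 + 226 + 406 = 991
Sum over 5–8: 302 + 226 + 406 + 389 = 1323
CMA at t=6 = (991 + 1323) / (2·4) = 2314 / 8 = 289.25

289.25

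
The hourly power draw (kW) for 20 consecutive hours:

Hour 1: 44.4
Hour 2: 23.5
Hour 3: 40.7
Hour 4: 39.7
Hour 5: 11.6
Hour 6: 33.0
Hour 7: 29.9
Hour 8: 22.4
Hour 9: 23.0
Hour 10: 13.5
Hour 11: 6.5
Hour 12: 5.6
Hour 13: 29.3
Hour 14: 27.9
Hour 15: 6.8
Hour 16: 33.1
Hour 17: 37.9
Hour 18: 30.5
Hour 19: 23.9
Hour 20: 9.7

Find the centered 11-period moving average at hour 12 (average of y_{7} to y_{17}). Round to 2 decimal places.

21.45

Sum of periods 7–17: 29.9 + 22.4 + 23.0 + 13.5 + 6.5 + 5.6 + 29.3 + 27.9 + 6.8 + 33.1 + 37.9 = 235.9
Divide by 11: 235.9 / 11 = 21.45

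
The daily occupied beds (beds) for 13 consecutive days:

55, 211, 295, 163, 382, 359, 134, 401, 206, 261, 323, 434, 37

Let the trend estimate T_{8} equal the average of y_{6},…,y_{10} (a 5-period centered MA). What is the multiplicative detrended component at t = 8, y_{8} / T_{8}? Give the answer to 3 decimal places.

Trend T_8 = (359 + 134 + 401 + 206 + 261) / 5 = 1361/5 = 272.20000
Ratio to trend: 401 / 272.20000 = 1.473

1.473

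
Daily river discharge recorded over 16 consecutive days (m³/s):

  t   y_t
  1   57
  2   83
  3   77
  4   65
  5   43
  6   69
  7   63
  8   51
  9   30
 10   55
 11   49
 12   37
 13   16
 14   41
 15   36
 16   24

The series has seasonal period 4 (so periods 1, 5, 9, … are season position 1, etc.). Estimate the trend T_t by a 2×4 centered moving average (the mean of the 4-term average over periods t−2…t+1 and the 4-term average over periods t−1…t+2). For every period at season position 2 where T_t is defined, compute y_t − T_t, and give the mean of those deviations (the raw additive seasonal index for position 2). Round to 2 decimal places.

10.46

Season position 2 occurs at t = 6, 10, 14 (where T_t is defined).
t=6: T_6 = 58.2500; y_6 − T_6 = 69 − 58.2500 = 10.7500
t=10: T_10 = 44.5000; y_10 − T_10 = 55 − 44.5000 = 10.5000
t=14: T_14 = 30.8750; y_14 − T_14 = 41 − 30.8750 = 10.1250
Mean deviation: (10.7500 + 10.5000 + 10.1250) / 3 = 10.46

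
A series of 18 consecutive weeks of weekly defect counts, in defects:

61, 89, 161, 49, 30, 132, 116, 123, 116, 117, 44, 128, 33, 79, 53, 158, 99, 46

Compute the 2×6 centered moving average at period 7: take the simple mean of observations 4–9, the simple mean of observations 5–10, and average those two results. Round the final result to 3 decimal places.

Sum over 4–9: 49 + 30 + 132 + 116 + 123 + 116 = 566
Sum over 5–10: 30 + 132 + 116 + 123 + 116 + 117 = 634
CMA at t=7 = (566 + 634) / (2·6) = 1200 / 12 = 100.000

100.000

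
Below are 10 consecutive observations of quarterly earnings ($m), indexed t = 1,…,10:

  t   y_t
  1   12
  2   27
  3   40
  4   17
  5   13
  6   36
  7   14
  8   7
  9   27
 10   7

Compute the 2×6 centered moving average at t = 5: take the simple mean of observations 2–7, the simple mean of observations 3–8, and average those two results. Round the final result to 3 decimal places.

Sum over 2–7: 27 + 40 + 17 + 13 + 36 + 14 = 147
Sum over 3–8: 40 + 17 + 13 + 36 + 14 + 7 = 127
CMA at t=5 = (147 + 127) / (2·6) = 274 / 12 = 22.833

22.833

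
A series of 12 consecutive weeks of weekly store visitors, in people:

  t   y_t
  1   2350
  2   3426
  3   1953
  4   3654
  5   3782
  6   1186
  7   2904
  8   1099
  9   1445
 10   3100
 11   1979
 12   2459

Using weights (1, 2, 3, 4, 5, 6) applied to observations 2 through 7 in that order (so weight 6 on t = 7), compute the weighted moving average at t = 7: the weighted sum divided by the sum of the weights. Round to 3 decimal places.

2703.619

Weighted sum: 1·3426 + 2·1953 + 3·3654 + 4·3782 + 5·1186 + 6·2904 = 3426 + 3906 + 10962 + 15128 + 5930 + 17424 = 56776
Weight total: 1 + 2 + 3 + 4 + 5 + 6 = 21
WMA = 56776 / 21 = 2703.619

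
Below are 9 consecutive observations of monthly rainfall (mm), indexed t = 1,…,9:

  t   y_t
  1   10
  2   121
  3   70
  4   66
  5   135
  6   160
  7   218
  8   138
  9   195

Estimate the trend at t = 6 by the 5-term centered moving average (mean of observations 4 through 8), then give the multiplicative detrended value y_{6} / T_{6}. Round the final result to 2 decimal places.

1.12

Trend T_6 = (66 + 135 + 160 + 218 + 138) / 5 = 717/5 = 143.4000
Ratio to trend: 160 / 143.4000 = 1.12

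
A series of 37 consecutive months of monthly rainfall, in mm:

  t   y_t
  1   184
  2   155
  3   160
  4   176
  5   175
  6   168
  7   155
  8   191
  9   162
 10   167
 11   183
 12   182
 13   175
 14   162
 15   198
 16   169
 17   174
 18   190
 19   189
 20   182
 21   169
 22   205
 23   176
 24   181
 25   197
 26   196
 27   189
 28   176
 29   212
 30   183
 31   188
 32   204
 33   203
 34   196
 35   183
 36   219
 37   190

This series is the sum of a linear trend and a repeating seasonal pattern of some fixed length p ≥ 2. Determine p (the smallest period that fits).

First differences y_{t+1} − y_t: -29, 5, 16, -1, -7, -13, 36, -29, 5, 16, -1, -7, -13, 36, -29, 5, …
The difference pattern repeats every 7 terms and not for any smaller step, so p = 7.

7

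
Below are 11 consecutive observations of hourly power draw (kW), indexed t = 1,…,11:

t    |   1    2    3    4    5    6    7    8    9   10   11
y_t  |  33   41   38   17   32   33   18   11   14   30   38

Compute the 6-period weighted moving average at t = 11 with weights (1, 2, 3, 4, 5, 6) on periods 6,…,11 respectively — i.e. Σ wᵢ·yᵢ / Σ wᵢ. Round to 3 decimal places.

25.524

Weighted sum: 1·33 + 2·18 + 3·11 + 4·14 + 5·30 + 6·38 = 33 + 36 + 33 + 56 + 150 + 228 = 536
Weight total: 1 + 2 + 3 + 4 + 5 + 6 = 21
WMA = 536 / 21 = 25.524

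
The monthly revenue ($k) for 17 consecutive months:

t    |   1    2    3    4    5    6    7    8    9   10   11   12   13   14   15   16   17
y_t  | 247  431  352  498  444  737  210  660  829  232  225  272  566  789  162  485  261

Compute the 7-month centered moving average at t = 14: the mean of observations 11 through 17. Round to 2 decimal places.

Sum of periods 11–17: 225 + 272 + 566 + 789 + 162 + 485 + 261 = 2760
Divide by 7: 2760 / 7 = 394.29

394.29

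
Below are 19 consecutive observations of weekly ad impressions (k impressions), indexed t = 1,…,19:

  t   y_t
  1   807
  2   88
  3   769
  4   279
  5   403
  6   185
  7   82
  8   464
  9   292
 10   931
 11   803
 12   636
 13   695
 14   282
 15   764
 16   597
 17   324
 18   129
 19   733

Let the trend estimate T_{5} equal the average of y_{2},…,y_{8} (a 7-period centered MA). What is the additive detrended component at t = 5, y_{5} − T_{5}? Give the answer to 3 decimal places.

Trend T_5 = (88 + 769 + 279 + 403 + 185 + 82 + 464) / 7 = 2270/7 = 324.28571
Detrended value: 403 − 324.28571 = 78.714

78.714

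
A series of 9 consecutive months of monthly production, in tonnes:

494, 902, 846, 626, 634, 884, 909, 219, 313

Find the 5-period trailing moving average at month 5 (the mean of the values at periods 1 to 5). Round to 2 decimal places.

700.40

Sum of periods 1–5: 494 + 902 + 846 + 626 + 634 = 3502
Divide by 5: 3502 / 5 = 700.40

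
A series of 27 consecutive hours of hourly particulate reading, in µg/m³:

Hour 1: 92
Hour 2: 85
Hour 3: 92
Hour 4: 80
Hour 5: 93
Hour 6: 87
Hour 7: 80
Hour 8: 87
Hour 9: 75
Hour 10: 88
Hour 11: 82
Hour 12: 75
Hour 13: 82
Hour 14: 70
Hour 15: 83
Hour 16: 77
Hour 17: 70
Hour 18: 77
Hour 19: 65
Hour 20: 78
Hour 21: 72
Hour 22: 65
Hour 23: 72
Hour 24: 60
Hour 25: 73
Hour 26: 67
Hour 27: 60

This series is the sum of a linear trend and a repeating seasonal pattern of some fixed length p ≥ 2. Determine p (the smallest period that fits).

5

First differences y_{t+1} − y_t: -7, 7, -12, 13, -6, -7, 7, -12, 13, -6, -7, 7, …
The difference pattern repeats every 5 terms and not for any smaller step, so p = 5.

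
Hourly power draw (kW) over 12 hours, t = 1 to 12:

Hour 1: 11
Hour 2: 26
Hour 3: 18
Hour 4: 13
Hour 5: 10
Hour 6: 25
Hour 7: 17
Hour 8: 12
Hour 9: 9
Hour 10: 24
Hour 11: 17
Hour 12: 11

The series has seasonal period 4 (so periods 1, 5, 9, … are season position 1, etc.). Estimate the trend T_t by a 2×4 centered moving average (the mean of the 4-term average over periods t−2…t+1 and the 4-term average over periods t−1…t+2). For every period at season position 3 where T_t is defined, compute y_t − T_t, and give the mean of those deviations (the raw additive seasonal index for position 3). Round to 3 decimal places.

Season position 3 occurs at t = 3, 7 (where T_t is defined).
t=3: T_3 = 16.87500; y_3 − T_3 = 18 − 16.87500 = 1.12500
t=7: T_7 = 15.87500; y_7 − T_7 = 17 − 15.87500 = 1.12500
Mean deviation: (1.12500 + 1.12500) / 2 = 1.125

1.125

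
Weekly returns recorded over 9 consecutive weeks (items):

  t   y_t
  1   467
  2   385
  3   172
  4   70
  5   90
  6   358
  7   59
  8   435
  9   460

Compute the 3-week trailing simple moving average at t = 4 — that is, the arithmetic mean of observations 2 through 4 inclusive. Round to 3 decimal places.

Sum of periods 2–4: 385 + 172 + 70 = 627
Divide by 3: 627 / 3 = 209.000

209.000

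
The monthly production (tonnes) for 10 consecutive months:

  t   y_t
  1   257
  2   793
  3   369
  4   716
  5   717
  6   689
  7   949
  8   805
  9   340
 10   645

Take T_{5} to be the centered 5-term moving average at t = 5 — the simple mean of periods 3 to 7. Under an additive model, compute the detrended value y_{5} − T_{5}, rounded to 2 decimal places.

Trend T_5 = (369 + 716 + 717 + 689 + 949) / 5 = 3440/5 = 688.0000
Detrended value: 717 − 688.0000 = 29.00

29.00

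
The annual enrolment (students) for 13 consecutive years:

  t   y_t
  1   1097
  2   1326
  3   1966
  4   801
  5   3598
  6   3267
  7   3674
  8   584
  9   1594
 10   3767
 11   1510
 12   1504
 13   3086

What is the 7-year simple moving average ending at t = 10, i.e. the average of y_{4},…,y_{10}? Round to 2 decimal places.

2469.29

Sum of periods 4–10: 801 + 3598 + 3267 + 3674 + 584 + 1594 + 3767 = 17285
Divide by 7: 17285 / 7 = 2469.29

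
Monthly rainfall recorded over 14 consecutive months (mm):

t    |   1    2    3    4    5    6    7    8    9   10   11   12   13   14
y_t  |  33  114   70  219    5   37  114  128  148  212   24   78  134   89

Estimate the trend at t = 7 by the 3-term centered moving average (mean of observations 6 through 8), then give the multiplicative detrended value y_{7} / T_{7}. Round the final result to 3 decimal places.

Trend T_7 = (37 + 114 + 128) / 3 = 279/3 = 93.00000
Ratio to trend: 114 / 93.00000 = 1.226

1.226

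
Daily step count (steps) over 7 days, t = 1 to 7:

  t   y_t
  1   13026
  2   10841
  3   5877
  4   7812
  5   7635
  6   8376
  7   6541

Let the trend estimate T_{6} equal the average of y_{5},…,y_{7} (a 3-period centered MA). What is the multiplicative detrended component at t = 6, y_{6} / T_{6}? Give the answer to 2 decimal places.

Trend T_6 = (7635 + 8376 + 6541) / 3 = 22552/3 = 7517.3333
Ratio to trend: 8376 / 7517.3333 = 1.11

1.11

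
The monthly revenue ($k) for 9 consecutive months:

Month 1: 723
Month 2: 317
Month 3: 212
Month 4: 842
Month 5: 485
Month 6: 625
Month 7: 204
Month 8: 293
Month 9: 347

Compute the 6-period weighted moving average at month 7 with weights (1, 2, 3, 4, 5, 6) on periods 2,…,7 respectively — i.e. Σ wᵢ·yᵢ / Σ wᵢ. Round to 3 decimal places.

Weighted sum: 1·317 + 2·212 + 3·842 + 4·485 + 5·625 + 6·204 = 317 + 424 + 2526 + 1940 + 3125 + 1224 = 9556
Weight total: 1 + 2 + 3 + 4 + 5 + 6 = 21
WMA = 9556 / 21 = 455.048

455.048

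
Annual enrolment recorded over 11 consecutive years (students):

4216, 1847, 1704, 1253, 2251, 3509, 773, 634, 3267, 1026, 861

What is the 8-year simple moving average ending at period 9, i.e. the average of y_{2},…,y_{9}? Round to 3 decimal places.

Sum of periods 2–9: 1847 + 1704 + 1253 + 2251 + 3509 + 773 + 634 + 3267 = 15238
Divide by 8: 15238 / 8 = 1904.750

1904.750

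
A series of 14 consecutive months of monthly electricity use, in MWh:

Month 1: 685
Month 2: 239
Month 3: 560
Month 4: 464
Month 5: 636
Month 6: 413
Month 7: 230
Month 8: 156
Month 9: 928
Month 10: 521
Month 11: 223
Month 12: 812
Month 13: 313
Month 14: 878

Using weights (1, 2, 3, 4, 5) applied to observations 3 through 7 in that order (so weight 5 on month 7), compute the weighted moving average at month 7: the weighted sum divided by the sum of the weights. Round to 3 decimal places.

413.200

Weighted sum: 1·560 + 2·464 + 3·636 + 4·413 + 5·230 = 560 + 928 + 1908 + 1652 + 1150 = 6198
Weight total: 1 + 2 + 3 + 4 + 5 = 15
WMA = 6198 / 15 = 413.200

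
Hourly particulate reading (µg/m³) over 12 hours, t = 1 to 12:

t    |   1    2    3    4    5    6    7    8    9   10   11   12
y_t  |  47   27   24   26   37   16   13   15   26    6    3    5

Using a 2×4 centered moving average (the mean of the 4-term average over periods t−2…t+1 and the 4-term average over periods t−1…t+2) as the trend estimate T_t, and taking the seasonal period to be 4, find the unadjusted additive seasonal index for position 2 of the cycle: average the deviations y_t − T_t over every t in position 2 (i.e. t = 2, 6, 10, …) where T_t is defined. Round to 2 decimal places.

Season position 2 occurs at t = 6, 10 (where T_t is defined).
t=6: T_6 = 21.6250; y_6 − T_6 = 16 − 21.6250 = -5.6250
t=10: T_10 = 11.2500; y_10 − T_10 = 6 − 11.2500 = -5.2500
Mean deviation: (-5.6250 + -5.2500) / 2 = -5.44

-5.44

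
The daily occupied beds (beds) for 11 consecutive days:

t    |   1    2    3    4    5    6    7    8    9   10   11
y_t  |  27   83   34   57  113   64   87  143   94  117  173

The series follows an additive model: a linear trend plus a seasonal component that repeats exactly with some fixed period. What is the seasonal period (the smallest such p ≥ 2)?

3

First differences y_{t+1} − y_t: 56, -49, 23, 56, -49, 23, 56, -49, …
The difference pattern repeats every 3 terms and not for any smaller step, so p = 3.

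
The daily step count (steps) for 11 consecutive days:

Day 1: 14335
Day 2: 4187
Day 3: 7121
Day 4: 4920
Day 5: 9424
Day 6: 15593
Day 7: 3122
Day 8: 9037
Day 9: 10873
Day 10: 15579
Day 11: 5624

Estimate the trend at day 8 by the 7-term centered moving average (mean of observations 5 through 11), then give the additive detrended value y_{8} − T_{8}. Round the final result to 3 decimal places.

-856.143

Trend T_8 = (9424 + 15593 + 3122 + 9037 + 10873 + 15579 + 5624) / 7 = 69252/7 = 9893.14286
Detrended value: 9037 − 9893.14286 = -856.143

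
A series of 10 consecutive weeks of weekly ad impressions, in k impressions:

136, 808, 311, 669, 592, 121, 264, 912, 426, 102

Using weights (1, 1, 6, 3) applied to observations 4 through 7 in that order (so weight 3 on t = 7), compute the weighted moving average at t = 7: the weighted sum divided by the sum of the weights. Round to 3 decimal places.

252.636

Weighted sum: 1·669 + 1·592 + 6·121 + 3·264 = 669 + 592 + 726 + 792 = 2779
Weight total: 1 + 1 + 6 + 3 = 11
WMA = 2779 / 11 = 252.636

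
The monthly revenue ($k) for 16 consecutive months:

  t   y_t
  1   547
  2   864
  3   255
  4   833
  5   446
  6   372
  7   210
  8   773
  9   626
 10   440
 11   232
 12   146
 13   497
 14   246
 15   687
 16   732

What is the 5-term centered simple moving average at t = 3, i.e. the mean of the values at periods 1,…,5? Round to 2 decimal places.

589.00

Sum of periods 1–5: 547 + 864 + 255 + 833 + 446 = 2945
Divide by 5: 2945 / 5 = 589.00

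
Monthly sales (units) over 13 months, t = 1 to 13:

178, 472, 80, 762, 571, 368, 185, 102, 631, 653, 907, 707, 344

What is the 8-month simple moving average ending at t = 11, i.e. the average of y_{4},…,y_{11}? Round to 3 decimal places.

522.375

Sum of periods 4–11: 762 + 571 + 368 + 185 + 102 + 631 + 653 + 907 = 4179
Divide by 8: 4179 / 8 = 522.375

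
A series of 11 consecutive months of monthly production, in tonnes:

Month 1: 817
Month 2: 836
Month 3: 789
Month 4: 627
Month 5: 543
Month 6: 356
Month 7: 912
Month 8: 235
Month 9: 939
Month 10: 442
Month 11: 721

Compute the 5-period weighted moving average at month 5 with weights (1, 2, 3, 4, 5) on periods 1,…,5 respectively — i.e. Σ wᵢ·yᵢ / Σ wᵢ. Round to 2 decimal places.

Weighted sum: 1·817 + 2·836 + 3·789 + 4·627 + 5·543 = 817 + 1672 + 2367 + 2508 + 2715 = 10079
Weight total: 1 + 2 + 3 + 4 + 5 = 15
WMA = 10079 / 15 = 671.93

671.93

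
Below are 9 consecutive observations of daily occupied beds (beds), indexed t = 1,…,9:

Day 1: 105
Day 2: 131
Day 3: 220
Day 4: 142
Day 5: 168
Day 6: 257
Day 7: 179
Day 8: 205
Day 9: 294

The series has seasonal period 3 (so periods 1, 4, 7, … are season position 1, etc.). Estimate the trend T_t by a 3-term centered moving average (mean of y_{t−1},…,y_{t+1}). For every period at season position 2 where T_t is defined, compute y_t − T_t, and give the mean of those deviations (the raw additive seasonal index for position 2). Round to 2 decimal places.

Season position 2 occurs at t = 2, 5, 8 (where T_t is defined).
t=2: T_2 = 152.0000; y_2 − T_2 = 131 − 152.0000 = -21.0000
t=5: T_5 = 189.0000; y_5 − T_5 = 168 − 189.0000 = -21.0000
t=8: T_8 = 226.0000; y_8 − T_8 = 205 − 226.0000 = -21.0000
Mean deviation: (-21.0000 + -21.0000 + -21.0000) / 3 = -21.00

-21.00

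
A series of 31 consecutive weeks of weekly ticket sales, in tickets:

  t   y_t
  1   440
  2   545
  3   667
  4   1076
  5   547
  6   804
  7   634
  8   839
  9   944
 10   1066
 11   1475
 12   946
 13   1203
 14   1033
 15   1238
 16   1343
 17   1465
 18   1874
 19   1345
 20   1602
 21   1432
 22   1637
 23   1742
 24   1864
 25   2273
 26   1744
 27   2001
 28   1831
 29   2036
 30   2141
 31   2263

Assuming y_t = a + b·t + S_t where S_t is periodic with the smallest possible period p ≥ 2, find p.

First differences y_{t+1} − y_t: 105, 122, 409, -529, 257, -170, 205, 105, 122, 409, -529, 257, -170, 205, 105, 122, …
The difference pattern repeats every 7 terms and not for any smaller step, so p = 7.

7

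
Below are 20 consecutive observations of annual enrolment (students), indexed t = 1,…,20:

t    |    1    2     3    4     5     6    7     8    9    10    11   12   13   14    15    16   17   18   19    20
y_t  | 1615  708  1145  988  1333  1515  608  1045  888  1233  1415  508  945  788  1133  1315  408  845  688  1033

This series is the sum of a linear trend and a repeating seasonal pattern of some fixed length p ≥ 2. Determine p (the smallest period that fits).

5

First differences y_{t+1} − y_t: -907, 437, -157, 345, 182, -907, 437, -157, 345, 182, -907, 437, …
The difference pattern repeats every 5 terms and not for any smaller step, so p = 5.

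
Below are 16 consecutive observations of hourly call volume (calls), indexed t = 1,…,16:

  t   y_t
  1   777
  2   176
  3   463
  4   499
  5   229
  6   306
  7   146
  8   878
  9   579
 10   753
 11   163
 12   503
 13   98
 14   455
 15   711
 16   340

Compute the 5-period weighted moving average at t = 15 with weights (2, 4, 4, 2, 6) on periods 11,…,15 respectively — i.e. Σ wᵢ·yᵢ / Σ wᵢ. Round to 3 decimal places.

439.222

Weighted sum: 2·163 + 4·503 + 4·98 + 2·455 + 6·711 = 326 + 2012 + 392 + 910 + 4266 = 7906
Weight total: 2 + 4 + 4 + 2 + 6 = 18
WMA = 7906 / 18 = 439.222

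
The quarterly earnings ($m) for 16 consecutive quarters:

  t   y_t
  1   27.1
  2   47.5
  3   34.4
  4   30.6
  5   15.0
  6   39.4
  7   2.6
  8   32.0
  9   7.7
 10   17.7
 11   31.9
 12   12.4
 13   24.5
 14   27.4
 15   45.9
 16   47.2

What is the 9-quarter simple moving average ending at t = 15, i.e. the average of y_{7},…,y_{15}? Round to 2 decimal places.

22.46

Sum of periods 7–15: 2.6 + 32.0 + 7.7 + 17.7 + 31.9 + 12.4 + 24.5 + 27.4 + 45.9 = 202.1
Divide by 9: 202.1 / 9 = 22.46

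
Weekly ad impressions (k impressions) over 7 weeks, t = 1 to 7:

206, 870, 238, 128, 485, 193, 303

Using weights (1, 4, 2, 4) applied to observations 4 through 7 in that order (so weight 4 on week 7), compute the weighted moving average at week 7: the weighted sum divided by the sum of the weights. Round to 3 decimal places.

333.273

Weighted sum: 1·128 + 4·485 + 2·193 + 4·303 = 128 + 1940 + 386 + 1212 = 3666
Weight total: 1 + 4 + 2 + 4 = 11
WMA = 3666 / 11 = 333.273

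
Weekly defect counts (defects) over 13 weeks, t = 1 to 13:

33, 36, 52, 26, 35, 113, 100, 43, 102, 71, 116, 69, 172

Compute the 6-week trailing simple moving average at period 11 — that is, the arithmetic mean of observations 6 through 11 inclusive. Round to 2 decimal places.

Sum of periods 6–11: 113 + 100 + 43 + 102 + 71 + 116 = 545
Divide by 6: 545 / 6 = 90.83

90.83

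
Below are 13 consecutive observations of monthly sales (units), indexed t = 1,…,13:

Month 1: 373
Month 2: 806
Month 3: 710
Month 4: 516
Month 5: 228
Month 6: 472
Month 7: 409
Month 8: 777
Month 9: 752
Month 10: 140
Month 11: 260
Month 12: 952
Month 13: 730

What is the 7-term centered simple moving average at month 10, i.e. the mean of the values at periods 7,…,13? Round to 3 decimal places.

574.286

Sum of periods 7–13: 409 + 777 + 752 + 140 + 260 + 952 + 730 = 4020
Divide by 7: 4020 / 7 = 574.286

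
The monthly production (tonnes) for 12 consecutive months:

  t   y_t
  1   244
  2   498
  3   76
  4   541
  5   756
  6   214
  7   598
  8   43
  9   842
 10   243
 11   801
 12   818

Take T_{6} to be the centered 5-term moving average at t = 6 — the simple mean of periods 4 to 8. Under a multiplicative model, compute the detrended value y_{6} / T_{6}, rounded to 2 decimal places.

0.50

Trend T_6 = (541 + 756 + 214 + 598 + 43) / 5 = 2152/5 = 430.4000
Ratio to trend: 214 / 430.4000 = 0.50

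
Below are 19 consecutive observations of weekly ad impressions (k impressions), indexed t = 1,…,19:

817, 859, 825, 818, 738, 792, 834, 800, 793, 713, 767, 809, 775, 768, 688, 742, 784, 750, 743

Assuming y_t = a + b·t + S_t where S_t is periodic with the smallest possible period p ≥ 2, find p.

First differences y_{t+1} − y_t: 42, -34, -7, -80, 54, 42, -34, -7, -80, 54, 42, -34, …
The difference pattern repeats every 5 terms and not for any smaller step, so p = 5.

5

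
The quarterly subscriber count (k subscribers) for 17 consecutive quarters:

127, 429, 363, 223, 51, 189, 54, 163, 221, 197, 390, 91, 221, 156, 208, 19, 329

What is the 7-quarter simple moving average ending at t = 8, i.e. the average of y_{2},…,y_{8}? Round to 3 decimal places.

Sum of periods 2–8: 429 + 363 + 223 + 51 + 189 + 54 + 163 = 1472
Divide by 7: 1472 / 7 = 210.286

210.286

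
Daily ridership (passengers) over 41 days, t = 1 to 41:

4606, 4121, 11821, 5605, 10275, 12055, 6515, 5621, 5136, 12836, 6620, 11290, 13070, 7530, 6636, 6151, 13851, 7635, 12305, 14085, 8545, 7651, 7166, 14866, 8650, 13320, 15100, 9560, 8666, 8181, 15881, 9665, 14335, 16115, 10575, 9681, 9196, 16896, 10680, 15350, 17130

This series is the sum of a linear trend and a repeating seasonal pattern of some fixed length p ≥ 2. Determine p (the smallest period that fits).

First differences y_{t+1} − y_t: -485, 7700, -6216, 4670, 1780, -5540, -894, -485, 7700, -6216, 4670, 1780, -5540, -894, -485, 7700, …
The difference pattern repeats every 7 terms and not for any smaller step, so p = 7.

7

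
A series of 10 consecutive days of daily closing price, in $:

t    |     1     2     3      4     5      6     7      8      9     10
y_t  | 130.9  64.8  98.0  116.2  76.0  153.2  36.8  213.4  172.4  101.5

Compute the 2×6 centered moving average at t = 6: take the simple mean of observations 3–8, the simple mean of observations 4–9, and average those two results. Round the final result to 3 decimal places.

Sum over 3–8: 98.0 + 116.2 + 76.0 + 153.2 + 36.8 + 213.4 = 693.6
Sum over 4–9: 116.2 + 76.0 + 153.2 + 36.8 + 213.4 + 172.4 = 768.0
CMA at t=6 = (693.6 + 768.0) / (2·6) = 1461.6 / 12 = 121.800

121.800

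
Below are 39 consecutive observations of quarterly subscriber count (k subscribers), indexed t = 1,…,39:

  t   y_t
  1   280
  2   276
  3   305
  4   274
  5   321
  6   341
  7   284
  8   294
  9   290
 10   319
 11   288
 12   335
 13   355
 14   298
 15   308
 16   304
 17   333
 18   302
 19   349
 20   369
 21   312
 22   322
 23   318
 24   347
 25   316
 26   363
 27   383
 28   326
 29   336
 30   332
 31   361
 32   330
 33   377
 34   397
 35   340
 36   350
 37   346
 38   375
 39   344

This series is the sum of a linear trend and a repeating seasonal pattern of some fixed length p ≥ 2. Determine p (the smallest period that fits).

7

First differences y_{t+1} − y_t: -4, 29, -31, 47, 20, -57, 10, -4, 29, -31, 47, 20, -57, 10, -4, 29, …
The difference pattern repeats every 7 terms and not for any smaller step, so p = 7.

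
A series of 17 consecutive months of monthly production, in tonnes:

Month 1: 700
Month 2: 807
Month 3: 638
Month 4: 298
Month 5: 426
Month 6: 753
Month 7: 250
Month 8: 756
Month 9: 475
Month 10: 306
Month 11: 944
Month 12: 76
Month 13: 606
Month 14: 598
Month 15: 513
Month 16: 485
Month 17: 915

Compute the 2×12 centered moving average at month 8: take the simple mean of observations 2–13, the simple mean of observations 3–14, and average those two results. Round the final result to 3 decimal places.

519.208

Sum over 2–13: 807 + 638 + 298 + 426 + 753 + 250 + 756 + 475 + 306 + 944 + 76 + 606 = 6335
Sum over 3–14: 638 + 298 + 426 + 753 + 250 + 756 + 475 + 306 + 944 + 76 + 606 + 598 = 6126
CMA at t=8 = (6335 + 6126) / (2·12) = 12461 / 24 = 519.208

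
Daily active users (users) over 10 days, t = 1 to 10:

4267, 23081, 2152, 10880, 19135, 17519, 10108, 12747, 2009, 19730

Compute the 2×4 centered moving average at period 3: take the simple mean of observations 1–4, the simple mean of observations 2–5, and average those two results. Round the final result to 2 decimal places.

Sum over 1–4: 4267 + 23081 + 2152 + 10880 = 40380
Sum over 2–5: 23081 + 2152 + 10880 + 19135 = 55248
CMA at t=3 = (40380 + 55248) / (2·4) = 95628 / 8 = 11953.50

11953.50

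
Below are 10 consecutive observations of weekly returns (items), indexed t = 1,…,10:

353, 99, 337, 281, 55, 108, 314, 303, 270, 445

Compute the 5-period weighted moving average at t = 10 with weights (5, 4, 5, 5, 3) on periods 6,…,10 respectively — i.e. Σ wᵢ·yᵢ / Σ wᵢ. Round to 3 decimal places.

Weighted sum: 5·108 + 4·314 + 5·303 + 5·270 + 3·445 = 540 + 1256 + 1515 + 1350 + 1335 = 5996
Weight total: 5 + 4 + 5 + 5 + 3 = 22
WMA = 5996 / 22 = 272.545

272.545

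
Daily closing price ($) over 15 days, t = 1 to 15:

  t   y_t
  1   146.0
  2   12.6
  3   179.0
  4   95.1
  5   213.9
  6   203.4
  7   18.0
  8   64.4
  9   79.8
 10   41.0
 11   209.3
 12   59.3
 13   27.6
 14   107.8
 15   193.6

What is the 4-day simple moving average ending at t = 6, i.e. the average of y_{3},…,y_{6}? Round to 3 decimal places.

Sum of periods 3–6: 179.0 + 95.1 + 213.9 + 203.4 = 691.4
Divide by 4: 691.4 / 4 = 172.850

172.850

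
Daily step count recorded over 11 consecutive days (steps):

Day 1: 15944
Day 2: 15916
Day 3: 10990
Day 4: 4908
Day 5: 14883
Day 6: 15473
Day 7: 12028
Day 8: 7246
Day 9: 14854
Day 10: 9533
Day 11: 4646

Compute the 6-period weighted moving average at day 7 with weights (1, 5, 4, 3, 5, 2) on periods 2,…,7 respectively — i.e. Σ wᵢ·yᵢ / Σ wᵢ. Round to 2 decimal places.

11828.40

Weighted sum: 1·15916 + 5·10990 + 4·4908 + 3·14883 + 5·15473 + 2·12028 = 15916 + 54950 + 19632 + 44649 + 77365 + 24056 = 236568
Weight total: 1 + 5 + 4 + 3 + 5 + 2 = 20
WMA = 236568 / 20 = 11828.40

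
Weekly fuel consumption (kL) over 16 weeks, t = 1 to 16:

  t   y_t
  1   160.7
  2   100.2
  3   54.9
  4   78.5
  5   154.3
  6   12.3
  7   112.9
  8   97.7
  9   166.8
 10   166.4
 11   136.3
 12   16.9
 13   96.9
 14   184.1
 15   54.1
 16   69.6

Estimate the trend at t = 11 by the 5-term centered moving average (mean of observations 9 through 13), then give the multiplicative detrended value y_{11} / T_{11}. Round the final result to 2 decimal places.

Trend T_11 = (166.8 + 166.4 + 136.3 + 16.9 + 96.9) / 5 = 583.3/5 = 116.6600
Ratio to trend: 136.3 / 116.6600 = 1.17

1.17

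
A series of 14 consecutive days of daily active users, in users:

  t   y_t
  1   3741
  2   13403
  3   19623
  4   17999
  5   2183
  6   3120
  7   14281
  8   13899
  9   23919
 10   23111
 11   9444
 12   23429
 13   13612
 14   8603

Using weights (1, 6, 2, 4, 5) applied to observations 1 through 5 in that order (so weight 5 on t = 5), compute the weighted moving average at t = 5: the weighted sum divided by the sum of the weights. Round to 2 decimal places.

Weighted sum: 1·3741 + 6·13403 + 2·19623 + 4·17999 + 5·2183 = 3741 + 80418 + 39246 + 71996 + 10915 = 206316
Weight total: 1 + 6 + 2 + 4 + 5 = 18
WMA = 206316 / 18 = 11462.00

11462.00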